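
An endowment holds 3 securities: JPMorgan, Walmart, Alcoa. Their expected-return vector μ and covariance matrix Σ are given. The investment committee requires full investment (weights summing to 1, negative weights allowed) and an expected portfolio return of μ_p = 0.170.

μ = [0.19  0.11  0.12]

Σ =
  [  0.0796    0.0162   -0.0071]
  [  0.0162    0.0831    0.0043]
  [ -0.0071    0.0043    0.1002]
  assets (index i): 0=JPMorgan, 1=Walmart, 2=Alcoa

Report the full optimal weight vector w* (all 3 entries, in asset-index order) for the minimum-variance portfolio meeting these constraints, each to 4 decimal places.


0.7185  0.0296  0.2519

u=Σ⁻¹μ = [2.3431  0.7981  1.3294]
v=Σ⁻¹𝟙 = [11.6123  9.2314  10.4067]
a=μᵀu=0.692505  b=𝟙ᵀu=4.470598  c=𝟙ᵀv=31.250432  D=ac−b²=1.654848
λ₁=(c·0.170−b)/D = (31.250432·0.170−4.470598)/1.654848 = 0.508793
λ₂=(a−b·0.170)/D = (0.692505−4.470598·0.170)/1.654848 = -0.040787
w* = 0.508793·u + -0.040787·v:
  w_0 = 0.508793·2.3431 + -0.040787·11.6123 = 0.7185  (JPMorgan)
  w_1 = 0.508793·0.7981 + -0.040787·9.2314 = 0.0296  (Walmart)
  w_2 = 0.508793·1.3294 + -0.040787·10.4067 = 0.2519  (Alcoa)
Σw_i=1.0000  μᵀw=0.1700
σ²=wᵀΣw=λ₁·μ_p+λ₂ = 0.508793·0.170 + -0.040787 = 0.045708 ≈ 0.0457


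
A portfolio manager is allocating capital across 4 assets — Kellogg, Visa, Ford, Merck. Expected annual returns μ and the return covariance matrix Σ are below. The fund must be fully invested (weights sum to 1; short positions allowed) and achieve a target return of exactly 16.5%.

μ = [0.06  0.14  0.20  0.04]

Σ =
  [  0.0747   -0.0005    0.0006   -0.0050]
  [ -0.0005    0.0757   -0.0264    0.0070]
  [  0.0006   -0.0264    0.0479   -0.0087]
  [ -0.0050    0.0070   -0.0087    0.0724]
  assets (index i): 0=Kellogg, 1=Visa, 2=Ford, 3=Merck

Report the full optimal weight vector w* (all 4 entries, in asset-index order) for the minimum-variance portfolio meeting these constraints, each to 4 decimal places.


0.0434  0.3414  0.5624  0.0527

p=Σ⁻¹μ = [0.8451  4.0580  6.5847  1.0098]
q=Σ⁻¹𝟙 = [14.3838  24.7966  37.4339  16.9063]
a=μᵀp=1.976166  b=𝟙ᵀp=12.497592  c=𝟙ᵀq=93.520661  D=ac−b²=28.622536
λ₁=(c·0.165−b)/D = (93.520661·0.165−12.497592)/28.622536 = 0.102483
λ₂=(a−b·0.165)/D = (1.976166−12.497592·0.165)/28.622536 = -0.003002
w* = 0.102483·p + -0.003002·q:
  w_0 = 0.102483·0.8451 + -0.003002·14.3838 = 0.0434  (Kellogg)
  w_1 = 0.102483·4.0580 + -0.003002·24.7966 = 0.3414  (Visa)
  w_2 = 0.102483·6.5847 + -0.003002·37.4339 = 0.5624  (Ford)
  w_3 = 0.102483·1.0098 + -0.003002·16.9063 = 0.0527  (Merck)
Σw_i=1.0000  μᵀw=0.1650
σ²=wᵀΣw=λ₁·μ_p+λ₂ = 0.102483·0.165 + -0.003002 = 0.013907 ≈ 0.0139


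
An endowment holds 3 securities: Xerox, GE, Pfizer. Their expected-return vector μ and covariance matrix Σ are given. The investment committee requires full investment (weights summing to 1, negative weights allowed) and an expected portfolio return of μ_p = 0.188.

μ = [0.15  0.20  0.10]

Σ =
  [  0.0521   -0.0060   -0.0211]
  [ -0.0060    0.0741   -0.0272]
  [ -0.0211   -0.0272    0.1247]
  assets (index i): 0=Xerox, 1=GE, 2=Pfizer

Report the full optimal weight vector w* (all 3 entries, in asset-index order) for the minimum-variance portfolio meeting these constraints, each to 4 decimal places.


0.2975  0.7313  -0.0287

u=Σ⁻¹μ = [4.2964  3.9222  2.3844]
v=Σ⁻¹𝟙 = [28.9814  22.3773  17.8041]
a=μᵀu=1.667351  b=𝟙ᵀu=10.603082  c=𝟙ᵀv=69.162805  D=ac−b²=2.893306
λ₁=(c·0.188−b)/D = (69.162805·0.188−10.603082)/2.893306 = 0.829337
λ₂=(a−b·0.188)/D = (1.667351−10.603082·0.188)/2.893306 = -0.112684
w* = 0.829337·u + -0.112684·v:
  w_0 = 0.829337·4.2964 + -0.112684·28.9814 = 0.2975  (Xerox)
  w_1 = 0.829337·3.9222 + -0.112684·22.3773 = 0.7313  (GE)
  w_2 = 0.829337·2.3844 + -0.112684·17.8041 = -0.0287  (Pfizer)
Σw_i=1.0000  μᵀw=0.1880
σ²=wᵀΣw=λ₁·μ_p+λ₂ = 0.829337·0.188 + -0.112684 = 0.043232 ≈ 0.0432


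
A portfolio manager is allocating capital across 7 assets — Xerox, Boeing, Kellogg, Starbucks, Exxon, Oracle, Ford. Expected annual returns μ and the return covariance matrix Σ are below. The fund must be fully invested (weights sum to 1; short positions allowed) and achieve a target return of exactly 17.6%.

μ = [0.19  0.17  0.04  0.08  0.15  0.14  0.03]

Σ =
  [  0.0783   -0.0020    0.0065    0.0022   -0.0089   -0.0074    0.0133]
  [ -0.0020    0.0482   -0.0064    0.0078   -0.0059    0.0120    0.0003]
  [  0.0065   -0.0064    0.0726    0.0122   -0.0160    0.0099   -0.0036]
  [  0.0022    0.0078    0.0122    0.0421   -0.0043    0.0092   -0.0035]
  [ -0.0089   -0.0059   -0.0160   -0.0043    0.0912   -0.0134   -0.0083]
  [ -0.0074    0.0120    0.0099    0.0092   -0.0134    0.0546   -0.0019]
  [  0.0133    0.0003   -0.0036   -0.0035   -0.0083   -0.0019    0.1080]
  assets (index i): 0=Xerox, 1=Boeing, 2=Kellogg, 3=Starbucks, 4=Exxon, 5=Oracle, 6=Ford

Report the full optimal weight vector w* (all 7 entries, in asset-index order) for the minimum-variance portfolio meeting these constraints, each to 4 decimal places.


0.3088  0.3135  -0.0147  -0.0268  0.2232  0.2492  -0.0531

g=Σ⁻¹μ = [2.9606  3.3067  0.7141  0.6355  2.7145  2.6753  0.2041]
h=Σ⁻¹𝟙 = [13.7041  19.2537  14.5233  14.6452  20.0941  16.1298  10.3049]
a=μᵀg=1.991910  b=𝟙ᵀg=13.210900  c=𝟙ᵀh=108.655207  D=ac−b²=41.903508
λ₁=(c·0.176−b)/D = (108.655207·0.176−13.210900)/41.903508 = 0.141096
λ₂=(a−b·0.176)/D = (1.991910−13.210900·0.176)/41.903508 = -0.007952
w* = 0.141096·g + -0.007952·h:
  w_0 = 0.141096·2.9606 + -0.007952·13.7041 = 0.3088  (Xerox)
  w_1 = 0.141096·3.3067 + -0.007952·19.2537 = 0.3135  (Boeing)
  w_2 = 0.141096·0.7141 + -0.007952·14.5233 = -0.0147  (Kellogg)
  w_3 = 0.141096·0.6355 + -0.007952·14.6452 = -0.0268  (Starbucks)
  w_4 = 0.141096·2.7145 + -0.007952·20.0941 = 0.2232  (Exxon)
  w_5 = 0.141096·2.6753 + -0.007952·16.1298 = 0.2492  (Oracle)
  w_6 = 0.141096·0.2041 + -0.007952·10.3049 = -0.0531  (Ford)
Σw_i=1.0000  μᵀw=0.1760
σ²=wᵀΣw=λ₁·μ_p+λ₂ = 0.141096·0.176 + -0.007952 = 0.016881 ≈ 0.0169


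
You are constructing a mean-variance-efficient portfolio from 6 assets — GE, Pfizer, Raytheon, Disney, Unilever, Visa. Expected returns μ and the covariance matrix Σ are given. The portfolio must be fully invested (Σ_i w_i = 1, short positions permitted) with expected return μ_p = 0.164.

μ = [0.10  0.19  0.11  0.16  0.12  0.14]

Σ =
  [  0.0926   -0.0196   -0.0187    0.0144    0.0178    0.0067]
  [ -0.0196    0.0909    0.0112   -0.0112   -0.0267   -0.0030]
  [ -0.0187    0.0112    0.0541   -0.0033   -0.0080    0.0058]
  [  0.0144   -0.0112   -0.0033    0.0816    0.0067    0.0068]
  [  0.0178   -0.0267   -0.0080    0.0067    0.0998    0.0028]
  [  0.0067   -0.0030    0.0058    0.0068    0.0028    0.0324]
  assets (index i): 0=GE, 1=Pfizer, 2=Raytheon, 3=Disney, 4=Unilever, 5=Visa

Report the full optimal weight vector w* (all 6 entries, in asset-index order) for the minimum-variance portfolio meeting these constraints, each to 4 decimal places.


g=Σ⁻¹μ = [1.2165  2.9652  1.8274  1.7958  1.7067  3.4925]
h=Σ⁻¹𝟙 = [12.6389  17.0493  19.3176  10.1869  12.5422  23.1492]
a=μᵀg=1.867129  b=𝟙ᵀg=13.004074  c=𝟙ᵀh=94.884286  D=ac−b²=8.055258
λ₁=(c·0.164−b)/D = (94.884286·0.164−13.004074)/8.055258 = 0.317426
λ₂=(a−b·0.164)/D = (1.867129−13.004074·0.164)/8.055258 = -0.032965
w* = 0.317426·g + -0.032965·h:
  w_0 = 0.317426·1.2165 + -0.032965·12.6389 = -0.0305  (GE)
  w_1 = 0.317426·2.9652 + -0.032965·17.0493 = 0.3792  (Pfizer)
  w_2 = 0.317426·1.8274 + -0.032965·19.3176 = -0.0567  (Raytheon)
  w_3 = 0.317426·1.7958 + -0.032965·10.1869 = 0.2342  (Disney)
  w_4 = 0.317426·1.7067 + -0.032965·12.5422 = 0.1283  (Unilever)
  w_5 = 0.317426·3.4925 + -0.032965·23.1492 = 0.3455  (Visa)
Σw_i=1.0000  μᵀw=0.1640
σ²=wᵀΣw=λ₁·μ_p+λ₂ = 0.317426·0.164 + -0.032965 = 0.019093 ≈ 0.0191

-0.0305  0.3792  -0.0567  0.2342  0.1283  0.3455


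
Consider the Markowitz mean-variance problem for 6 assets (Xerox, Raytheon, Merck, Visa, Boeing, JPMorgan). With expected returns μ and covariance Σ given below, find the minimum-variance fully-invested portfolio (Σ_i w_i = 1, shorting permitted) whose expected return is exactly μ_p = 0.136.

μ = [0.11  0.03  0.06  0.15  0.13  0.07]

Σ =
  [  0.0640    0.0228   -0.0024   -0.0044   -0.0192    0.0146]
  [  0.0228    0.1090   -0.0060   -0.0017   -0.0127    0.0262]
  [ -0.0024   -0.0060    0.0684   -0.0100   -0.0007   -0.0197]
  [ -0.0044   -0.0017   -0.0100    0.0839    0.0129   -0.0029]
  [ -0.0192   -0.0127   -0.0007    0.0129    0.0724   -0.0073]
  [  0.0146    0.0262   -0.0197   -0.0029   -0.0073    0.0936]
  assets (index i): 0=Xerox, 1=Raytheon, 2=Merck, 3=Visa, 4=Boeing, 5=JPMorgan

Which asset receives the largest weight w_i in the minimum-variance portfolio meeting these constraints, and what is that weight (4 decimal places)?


x=Σ⁻¹μ = [2.3718  -0.0806  1.5090  1.7845  2.2024  0.9451]
y=Σ⁻¹𝟙 = [17.9618  5.9610  21.5117  13.0960  18.7672  12.6104]
a=μᵀx=0.969162  b=𝟙ᵀx=8.732206  c=𝟙ᵀy=89.908224  D=ac−b²=10.884244
λ₁=(c·0.136−b)/D = (89.908224·0.136−8.732206)/10.884244 = 0.321135
λ₂=(a−b·0.136)/D = (0.969162−8.732206·0.136)/10.884244 = -0.020067
w* = 0.321135·x + -0.020067·y:
  w_0 = 0.321135·2.3718 + -0.020067·17.9618 = 0.4012  (Xerox)
  w_1 = 0.321135·-0.0806 + -0.020067·5.9610 = -0.1455  (Raytheon)
  w_2 = 0.321135·1.5090 + -0.020067·21.5117 = 0.0529  (Merck)
  w_3 = 0.321135·1.7845 + -0.020067·13.0960 = 0.3103  (Visa)
  w_4 = 0.321135·2.2024 + -0.020067·18.7672 = 0.3306  (Boeing)
  w_5 = 0.321135·0.9451 + -0.020067·12.6104 = 0.0504  (JPMorgan)
Σw_i=1.0000  μᵀw=0.1360
σ²=wᵀΣw=λ₁·μ_p+λ₂ = 0.321135·0.136 + -0.020067 = 0.023607 ≈ 0.0236

Xerox (0.4012)


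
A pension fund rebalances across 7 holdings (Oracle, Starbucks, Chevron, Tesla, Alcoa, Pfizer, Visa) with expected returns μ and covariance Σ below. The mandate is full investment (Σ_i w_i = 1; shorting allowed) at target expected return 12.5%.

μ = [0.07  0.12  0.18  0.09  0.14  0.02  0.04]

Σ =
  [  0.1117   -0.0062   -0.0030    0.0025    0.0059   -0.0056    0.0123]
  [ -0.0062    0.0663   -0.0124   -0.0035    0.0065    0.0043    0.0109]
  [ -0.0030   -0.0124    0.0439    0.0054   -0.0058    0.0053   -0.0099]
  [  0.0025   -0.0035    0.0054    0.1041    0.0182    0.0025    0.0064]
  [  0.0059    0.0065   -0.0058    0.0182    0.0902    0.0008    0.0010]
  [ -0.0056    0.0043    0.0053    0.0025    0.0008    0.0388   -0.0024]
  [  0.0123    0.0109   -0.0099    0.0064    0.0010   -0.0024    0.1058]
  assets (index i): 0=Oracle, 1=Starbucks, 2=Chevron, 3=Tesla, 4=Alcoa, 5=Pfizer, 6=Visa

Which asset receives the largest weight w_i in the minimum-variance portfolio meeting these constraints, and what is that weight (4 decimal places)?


Chevron (0.3797)

x=Σ⁻¹μ = [0.7531  2.6745  5.2215  0.3730  1.5692  -0.4136  0.4568]
y=Σ⁻¹𝟙 = [10.1416  17.8508  28.5517  5.7411  9.5234  21.3584  9.1526]
a=μᵀx=1.576796  b=𝟙ᵀx=10.634550  c=𝟙ᵀy=102.319489  D=ac−b²=48.243264
λ₁=(c·0.125−b)/D = (102.319489·0.125−10.634550)/48.243264 = 0.044677
λ₂=(a−b·0.125)/D = (1.576796−10.634550·0.125)/48.243264 = 0.005130
w* = 0.044677·x + 0.005130·y:
  w_0 = 0.044677·0.7531 + 0.005130·10.1416 = 0.0857  (Oracle)
  w_1 = 0.044677·2.6745 + 0.005130·17.8508 = 0.2111  (Starbucks)
  w_2 = 0.044677·5.2215 + 0.005130·28.5517 = 0.3797  (Chevron)
  w_3 = 0.044677·0.3730 + 0.005130·5.7411 = 0.0461  (Tesla)
  w_4 = 0.044677·1.5692 + 0.005130·9.5234 = 0.1190  (Alcoa)
  w_5 = 0.044677·-0.4136 + 0.005130·21.3584 = 0.0911  (Pfizer)
  w_6 = 0.044677·0.4568 + 0.005130·9.1526 = 0.0674  (Visa)
Σw_i=1.0000  μᵀw=0.1250
σ²=wᵀΣw=λ₁·μ_p+λ₂ = 0.044677·0.125 + 0.005130 = 0.010714 ≈ 0.0107


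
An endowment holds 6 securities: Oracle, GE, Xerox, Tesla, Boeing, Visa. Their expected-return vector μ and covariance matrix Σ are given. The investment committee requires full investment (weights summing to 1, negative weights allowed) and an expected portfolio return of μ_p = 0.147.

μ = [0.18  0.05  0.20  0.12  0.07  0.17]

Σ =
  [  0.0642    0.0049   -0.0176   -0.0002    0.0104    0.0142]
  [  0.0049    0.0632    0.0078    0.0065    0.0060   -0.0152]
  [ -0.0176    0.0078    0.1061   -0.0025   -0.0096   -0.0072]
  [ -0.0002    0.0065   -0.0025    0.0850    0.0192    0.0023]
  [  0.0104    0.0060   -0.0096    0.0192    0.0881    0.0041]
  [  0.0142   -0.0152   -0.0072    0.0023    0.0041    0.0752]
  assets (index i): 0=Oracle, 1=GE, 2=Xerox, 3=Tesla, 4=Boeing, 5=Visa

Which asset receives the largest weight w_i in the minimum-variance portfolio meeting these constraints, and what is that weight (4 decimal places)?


p=Σ⁻¹μ = [2.9676  0.5648  2.5298  1.3283  0.2989  1.9997]
q=Σ⁻¹𝟙 = [13.4835  15.0570  12.4121  8.9350  7.4732  14.3029]
a=μᵀp=1.588639  b=𝟙ᵀp=9.689114  c=𝟙ᵀq=71.663720  D=ac−b²=19.968855
λ₁=(c·0.147−b)/D = (71.663720·0.147−9.689114)/19.968855 = 0.042339
λ₂=(a−b·0.147)/D = (1.588639−9.689114·0.147)/19.968855 = 0.008230
w* = 0.042339·p + 0.008230·q:
  w_0 = 0.042339·2.9676 + 0.008230·13.4835 = 0.2366  (Oracle)
  w_1 = 0.042339·0.5648 + 0.008230·15.0570 = 0.1478  (GE)
  w_2 = 0.042339·2.5298 + 0.008230·12.4121 = 0.2093  (Xerox)
  w_3 = 0.042339·1.3283 + 0.008230·8.9350 = 0.1298  (Tesla)
  w_4 = 0.042339·0.2989 + 0.008230·7.4732 = 0.0742  (Boeing)
  w_5 = 0.042339·1.9997 + 0.008230·14.3029 = 0.2024  (Visa)
Σw_i=1.0000  μᵀw=0.1470
σ²=wᵀΣw=λ₁·μ_p+λ₂ = 0.042339·0.147 + 0.008230 = 0.014454 ≈ 0.0145

Oracle (0.2366)


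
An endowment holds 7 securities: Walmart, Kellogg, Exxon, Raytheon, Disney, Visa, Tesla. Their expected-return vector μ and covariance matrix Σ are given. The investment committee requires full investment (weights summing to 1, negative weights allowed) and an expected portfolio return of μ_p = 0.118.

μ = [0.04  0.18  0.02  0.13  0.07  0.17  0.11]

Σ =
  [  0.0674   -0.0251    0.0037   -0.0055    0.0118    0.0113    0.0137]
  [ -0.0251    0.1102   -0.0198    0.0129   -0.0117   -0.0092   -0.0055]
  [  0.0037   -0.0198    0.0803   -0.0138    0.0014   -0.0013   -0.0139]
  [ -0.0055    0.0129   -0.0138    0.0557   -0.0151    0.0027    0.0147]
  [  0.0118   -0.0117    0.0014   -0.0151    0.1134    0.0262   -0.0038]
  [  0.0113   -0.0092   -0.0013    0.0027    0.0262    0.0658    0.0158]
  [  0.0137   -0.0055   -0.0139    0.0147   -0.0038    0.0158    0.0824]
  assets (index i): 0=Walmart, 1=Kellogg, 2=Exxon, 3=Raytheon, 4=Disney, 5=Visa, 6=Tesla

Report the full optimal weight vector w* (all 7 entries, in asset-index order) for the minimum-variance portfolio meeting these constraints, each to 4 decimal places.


0.1024  0.2024  0.1431  0.2097  0.0605  0.2017  0.0802

g=Σ⁻¹μ = [0.8464  2.0893  1.2398  2.0655  0.5012  2.2883  0.7587]
h=Σ⁻¹𝟙 = [16.5384  16.3199  20.8381  20.7908  9.7228  8.1239  9.1723]
a=μᵀg=1.210800  b=𝟙ᵀg=9.789294  c=𝟙ᵀh=101.506171  D=ac−b²=27.073376
λ₁=(c·0.118−b)/D = (101.506171·0.118−9.789294)/27.073376 = 0.080833
λ₂=(a−b·0.118)/D = (1.210800−9.789294·0.118)/27.073376 = 0.002056
w* = 0.080833·g + 0.002056·h:
  w_0 = 0.080833·0.8464 + 0.002056·16.5384 = 0.1024  (Walmart)
  w_1 = 0.080833·2.0893 + 0.002056·16.3199 = 0.2024  (Kellogg)
  w_2 = 0.080833·1.2398 + 0.002056·20.8381 = 0.1431  (Exxon)
  w_3 = 0.080833·2.0655 + 0.002056·20.7908 = 0.2097  (Raytheon)
  w_4 = 0.080833·0.5012 + 0.002056·9.7228 = 0.0605  (Disney)
  w_5 = 0.080833·2.2883 + 0.002056·8.1239 = 0.2017  (Visa)
  w_6 = 0.080833·0.7587 + 0.002056·9.1723 = 0.0802  (Tesla)
Σw_i=1.0000  μᵀw=0.1180
σ²=wᵀΣw=λ₁·μ_p+λ₂ = 0.080833·0.118 + 0.002056 = 0.011594 ≈ 0.0116


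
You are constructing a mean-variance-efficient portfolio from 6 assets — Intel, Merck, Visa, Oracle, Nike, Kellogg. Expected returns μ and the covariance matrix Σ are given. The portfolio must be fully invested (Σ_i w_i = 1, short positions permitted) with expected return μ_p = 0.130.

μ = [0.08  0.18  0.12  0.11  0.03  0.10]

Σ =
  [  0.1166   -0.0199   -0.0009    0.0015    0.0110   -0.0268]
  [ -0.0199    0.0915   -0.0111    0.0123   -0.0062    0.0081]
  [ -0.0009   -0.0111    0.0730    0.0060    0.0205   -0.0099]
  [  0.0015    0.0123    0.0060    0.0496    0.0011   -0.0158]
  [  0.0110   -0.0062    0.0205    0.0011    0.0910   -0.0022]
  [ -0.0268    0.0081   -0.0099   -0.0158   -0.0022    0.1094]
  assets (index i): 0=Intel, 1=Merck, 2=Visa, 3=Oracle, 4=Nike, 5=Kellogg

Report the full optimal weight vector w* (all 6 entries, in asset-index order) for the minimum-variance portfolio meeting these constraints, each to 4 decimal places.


0.1565  0.2744  0.2573  0.2010  -0.0575  0.1683

g=Σ⁻¹μ = [1.4136  2.1236  2.0825  1.8976  -0.1508  1.5626]
h=Σ⁻¹𝟙 = [13.4451  11.9702  14.1939  19.9631  7.1239  15.8590]
a=μᵀg=1.105709  b=𝟙ᵀg=8.929078  c=𝟙ᵀh=82.555273  D=ac−b²=11.553699
λ₁=(c·0.130−b)/D = (82.555273·0.130−8.929078)/11.553699 = 0.156063
λ₂=(a−b·0.130)/D = (1.105709−8.929078·0.130)/11.553699 = -0.004767
w* = 0.156063·g + -0.004767·h:
  w_0 = 0.156063·1.4136 + -0.004767·13.4451 = 0.1565  (Intel)
  w_1 = 0.156063·2.1236 + -0.004767·11.9702 = 0.2744  (Merck)
  w_2 = 0.156063·2.0825 + -0.004767·14.1939 = 0.2573  (Visa)
  w_3 = 0.156063·1.8976 + -0.004767·19.9631 = 0.2010  (Oracle)
  w_4 = 0.156063·-0.1508 + -0.004767·7.1239 = -0.0575  (Nike)
  w_5 = 0.156063·1.5626 + -0.004767·15.8590 = 0.1683  (Kellogg)
Σw_i=1.0000  μᵀw=0.1300
σ²=wᵀΣw=λ₁·μ_p+λ₂ = 0.156063·0.130 + -0.004767 = 0.015522 ≈ 0.0155


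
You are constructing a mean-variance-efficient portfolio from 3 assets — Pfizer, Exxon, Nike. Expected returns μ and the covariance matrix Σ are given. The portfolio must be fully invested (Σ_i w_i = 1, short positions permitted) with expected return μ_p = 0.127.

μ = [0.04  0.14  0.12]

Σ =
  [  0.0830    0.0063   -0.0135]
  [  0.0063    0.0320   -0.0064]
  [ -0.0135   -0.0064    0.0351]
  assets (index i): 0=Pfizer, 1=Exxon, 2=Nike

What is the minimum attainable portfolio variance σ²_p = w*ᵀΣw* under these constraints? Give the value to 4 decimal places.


0.0124

g=Σ⁻¹μ = [0.8535  5.1440  4.6850]
h=Σ⁻¹𝟙 = [16.0019  36.3543  41.2733]
a=μᵀg=1.316496  b=𝟙ᵀg=10.682473  c=𝟙ᵀh=93.629494  D=ac−b²=9.147630
λ₁=(c·0.127−b)/D = (93.629494·0.127−10.682473)/9.147630 = 0.132108
λ₂=(a−b·0.127)/D = (1.316496−10.682473·0.127)/9.147630 = -0.004392
w* = 0.132108·g + -0.004392·h:
  w_0 = 0.132108·0.8535 + -0.004392·16.0019 = 0.0425  (Pfizer)
  w_1 = 0.132108·5.1440 + -0.004392·36.3543 = 0.5199  (Exxon)
  w_2 = 0.132108·4.6850 + -0.004392·41.2733 = 0.4376  (Nike)
Σw_i=1.0000  μᵀw=0.1270
σ²=wᵀΣw=λ₁·μ_p+λ₂ = 0.132108·0.127 + -0.004392 = 0.012386 ≈ 0.0124


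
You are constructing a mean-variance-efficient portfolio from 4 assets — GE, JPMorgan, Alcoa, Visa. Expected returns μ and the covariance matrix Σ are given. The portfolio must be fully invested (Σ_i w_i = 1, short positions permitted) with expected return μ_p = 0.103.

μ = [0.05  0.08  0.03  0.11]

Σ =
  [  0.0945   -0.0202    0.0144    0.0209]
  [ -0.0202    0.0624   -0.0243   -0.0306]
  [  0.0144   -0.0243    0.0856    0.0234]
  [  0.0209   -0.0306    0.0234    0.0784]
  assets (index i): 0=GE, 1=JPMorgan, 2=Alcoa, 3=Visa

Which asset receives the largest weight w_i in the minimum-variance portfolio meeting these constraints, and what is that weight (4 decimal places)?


p=Σ⁻¹μ = [0.5587  2.6980  0.4265  2.1799]
q=Σ⁻¹𝟙 = [11.6185  34.6571  14.4034  18.8857]
a=μᵀp=0.496352  b=𝟙ᵀp=5.863020  c=𝟙ᵀq=79.564719  D=ac−b²=5.117117
λ₁=(c·0.103−b)/D = (79.564719·0.103−5.863020)/5.117117 = 0.455754
λ₂=(a−b·0.103)/D = (0.496352−5.863020·0.103)/5.117117 = -0.021016
w* = 0.455754·p + -0.021016·q:
  w_0 = 0.455754·0.5587 + -0.021016·11.6185 = 0.0105  (GE)
  w_1 = 0.455754·2.6980 + -0.021016·34.6571 = 0.5013  (JPMorgan)
  w_2 = 0.455754·0.4265 + -0.021016·14.4034 = -0.1083  (Alcoa)
  w_3 = 0.455754·2.1799 + -0.021016·18.8857 = 0.5966  (Visa)
Σw_i=1.0000  μᵀw=0.1030
σ²=wᵀΣw=λ₁·μ_p+λ₂ = 0.455754·0.103 + -0.021016 = 0.025927 ≈ 0.0259

Visa (0.5966)


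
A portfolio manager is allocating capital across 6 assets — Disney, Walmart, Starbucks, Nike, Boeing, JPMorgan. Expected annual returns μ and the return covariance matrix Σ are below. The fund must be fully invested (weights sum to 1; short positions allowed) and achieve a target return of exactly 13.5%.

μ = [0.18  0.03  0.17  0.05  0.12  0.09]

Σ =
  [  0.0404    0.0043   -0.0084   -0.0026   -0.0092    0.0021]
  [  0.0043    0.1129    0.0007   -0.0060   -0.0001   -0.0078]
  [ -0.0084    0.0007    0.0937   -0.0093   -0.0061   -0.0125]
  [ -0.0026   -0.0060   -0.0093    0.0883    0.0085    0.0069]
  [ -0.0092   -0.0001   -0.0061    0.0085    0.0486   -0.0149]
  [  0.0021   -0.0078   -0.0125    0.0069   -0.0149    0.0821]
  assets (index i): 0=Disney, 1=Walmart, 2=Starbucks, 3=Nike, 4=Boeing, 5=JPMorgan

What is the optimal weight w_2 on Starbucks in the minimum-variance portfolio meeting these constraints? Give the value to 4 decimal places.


0.1662

u=Σ⁻¹μ = [6.0137  0.1992  2.9904  0.4582  4.5805  2.2094]
v=Σ⁻¹𝟙 = [35.2486  9.3826  19.7428  10.1766  34.2631  20.5390]
a=μᵀu=2.368226  b=𝟙ᵀu=16.451414  c=𝟙ᵀv=129.352741  D=ac−b²=35.687467
λ₁=(c·0.135−b)/D = (129.352741·0.135−16.451414)/35.687467 = 0.028335
λ₂=(a−b·0.135)/D = (2.368226−16.451414·0.135)/35.687467 = 0.004127
w* = 0.028335·u + 0.004127·v:
  w_0 = 0.028335·6.0137 + 0.004127·35.2486 = 0.3159  (Disney)
  w_1 = 0.028335·0.1992 + 0.004127·9.3826 = 0.0444  (Walmart)
  w_2 = 0.028335·2.9904 + 0.004127·19.7428 = 0.1662  (Starbucks)
  w_3 = 0.028335·0.4582 + 0.004127·10.1766 = 0.0550  (Nike)
  w_4 = 0.028335·4.5805 + 0.004127·34.2631 = 0.2712  (Boeing)
  w_5 = 0.028335·2.2094 + 0.004127·20.5390 = 0.1474  (JPMorgan)
Σw_i=1.0000  μᵀw=0.1350
σ²=wᵀΣw=λ₁·μ_p+λ₂ = 0.028335·0.135 + 0.004127 = 0.007952 ≈ 0.0080


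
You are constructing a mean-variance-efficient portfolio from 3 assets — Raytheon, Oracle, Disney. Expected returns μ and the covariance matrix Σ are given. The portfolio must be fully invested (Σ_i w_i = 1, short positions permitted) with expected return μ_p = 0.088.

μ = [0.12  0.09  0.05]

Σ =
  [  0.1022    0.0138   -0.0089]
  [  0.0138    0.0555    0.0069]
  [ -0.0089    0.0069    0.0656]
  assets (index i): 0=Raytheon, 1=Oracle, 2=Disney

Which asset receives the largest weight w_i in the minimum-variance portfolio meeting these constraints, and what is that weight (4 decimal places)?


Oracle (0.3942)

p=Σ⁻¹μ = [1.0717  1.2588  0.7752]
q=Σ⁻¹𝟙 = [9.2235  13.8550  15.0379]
a=μᵀp=0.280653  b=𝟙ᵀp=3.105666  c=𝟙ᵀq=38.116443  D=ac−b²=1.052346
λ₁=(c·0.088−b)/D = (38.116443·0.088−3.105666)/1.052346 = 0.236216
λ₂=(a−b·0.088)/D = (0.280653−3.105666·0.088)/1.052346 = 0.006989
w* = 0.236216·p + 0.006989·q:
  w_0 = 0.236216·1.0717 + 0.006989·9.2235 = 0.3176  (Raytheon)
  w_1 = 0.236216·1.2588 + 0.006989·13.8550 = 0.3942  (Oracle)
  w_2 = 0.236216·0.7752 + 0.006989·15.0379 = 0.2882  (Disney)
Σw_i=1.0000  μᵀw=0.0880
σ²=wᵀΣw=λ₁·μ_p+λ₂ = 0.236216·0.088 + 0.006989 = 0.027776 ≈ 0.0278


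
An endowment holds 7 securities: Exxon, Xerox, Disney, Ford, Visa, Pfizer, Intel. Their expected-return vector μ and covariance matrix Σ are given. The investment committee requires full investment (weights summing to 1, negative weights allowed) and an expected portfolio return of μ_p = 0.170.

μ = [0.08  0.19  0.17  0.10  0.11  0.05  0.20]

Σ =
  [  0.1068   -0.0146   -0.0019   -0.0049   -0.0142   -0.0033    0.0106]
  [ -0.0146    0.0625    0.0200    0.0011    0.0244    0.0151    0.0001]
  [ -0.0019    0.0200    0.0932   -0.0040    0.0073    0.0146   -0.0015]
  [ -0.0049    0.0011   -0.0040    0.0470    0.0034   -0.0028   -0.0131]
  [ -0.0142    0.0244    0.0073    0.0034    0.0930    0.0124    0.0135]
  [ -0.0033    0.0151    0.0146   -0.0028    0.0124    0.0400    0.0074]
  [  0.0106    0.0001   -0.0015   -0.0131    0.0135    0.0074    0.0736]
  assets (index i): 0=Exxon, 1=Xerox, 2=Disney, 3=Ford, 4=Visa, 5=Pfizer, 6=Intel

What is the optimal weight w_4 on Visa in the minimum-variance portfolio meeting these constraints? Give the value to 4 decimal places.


g=Σ⁻¹μ = [0.9686  2.9025  1.5195  3.1566  -0.0450  -0.6856  3.2439]
h=Σ⁻¹𝟙 = [11.7740  10.2015  7.1458  27.6760  3.8566  17.5761  14.4745]
a=μᵀg=1.812498  b=𝟙ᵀg=11.060524  c=𝟙ᵀh=92.704481  D=ac−b²=45.691496
λ₁=(c·0.170−b)/D = (92.704481·0.170−11.060524)/45.691496 = 0.102847
λ₂=(a−b·0.170)/D = (1.812498−11.060524·0.170)/45.691496 = -0.001484
w* = 0.102847·g + -0.001484·h:
  w_0 = 0.102847·0.9686 + -0.001484·11.7740 = 0.0821  (Exxon)
  w_1 = 0.102847·2.9025 + -0.001484·10.2015 = 0.2834  (Xerox)
  w_2 = 0.102847·1.5195 + -0.001484·7.1458 = 0.1457  (Disney)
  w_3 = 0.102847·3.1566 + -0.001484·27.6760 = 0.2836  (Ford)
  w_4 = 0.102847·-0.0450 + -0.001484·3.8566 = -0.0103  (Visa)
  w_5 = 0.102847·-0.6856 + -0.001484·17.5761 = -0.0966  (Pfizer)
  w_6 = 0.102847·3.2439 + -0.001484·14.4745 = 0.3122  (Intel)
Σw_i=1.0000  μᵀw=0.1700
σ²=wᵀΣw=λ₁·μ_p+λ₂ = 0.102847·0.170 + -0.001484 = 0.016000 ≈ 0.0160

-0.0103


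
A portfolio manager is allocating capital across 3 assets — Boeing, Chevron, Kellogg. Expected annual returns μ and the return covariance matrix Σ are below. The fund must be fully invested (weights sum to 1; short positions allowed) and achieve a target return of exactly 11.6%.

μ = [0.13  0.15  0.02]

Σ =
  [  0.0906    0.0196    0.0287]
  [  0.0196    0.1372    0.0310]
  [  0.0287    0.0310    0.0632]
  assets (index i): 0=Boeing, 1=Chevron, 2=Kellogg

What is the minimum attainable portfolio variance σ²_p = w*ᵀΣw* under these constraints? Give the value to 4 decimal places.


g=Σ⁻¹μ = [1.4818  1.0821  -0.8872]
h=Σ⁻¹𝟙 = [6.7621  3.8703  10.8536]
a=μᵀg=0.337206  b=𝟙ᵀg=1.676681  c=𝟙ᵀh=21.485978  D=ac−b²=4.433931
λ₁=(c·0.116−b)/D = (21.485978·0.116−1.676681)/4.433931 = 0.183966
λ₂=(a−b·0.116)/D = (0.337206−1.676681·0.116)/4.433931 = 0.032186
w* = 0.183966·g + 0.032186·h:
  w_0 = 0.183966·1.4818 + 0.032186·6.7621 = 0.4903  (Boeing)
  w_1 = 0.183966·1.0821 + 0.032186·3.8703 = 0.3236  (Chevron)
  w_2 = 0.183966·-0.8872 + 0.032186·10.8536 = 0.1861  (Kellogg)
Σw_i=1.0000  μᵀw=0.1160
σ²=wᵀΣw=λ₁·μ_p+λ₂ = 0.183966·0.116 + 0.032186 = 0.053526 ≈ 0.0535

0.0535


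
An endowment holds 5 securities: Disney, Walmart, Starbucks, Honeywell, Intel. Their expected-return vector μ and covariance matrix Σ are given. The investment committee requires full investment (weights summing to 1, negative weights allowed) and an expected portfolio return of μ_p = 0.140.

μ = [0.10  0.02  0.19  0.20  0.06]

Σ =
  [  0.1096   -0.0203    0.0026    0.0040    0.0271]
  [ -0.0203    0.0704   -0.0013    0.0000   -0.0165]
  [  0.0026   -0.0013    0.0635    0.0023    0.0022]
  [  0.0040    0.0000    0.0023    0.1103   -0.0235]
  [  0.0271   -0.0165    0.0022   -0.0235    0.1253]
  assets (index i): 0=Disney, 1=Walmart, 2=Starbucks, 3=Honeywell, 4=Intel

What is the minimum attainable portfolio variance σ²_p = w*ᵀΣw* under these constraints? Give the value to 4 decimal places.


x=Σ⁻¹μ = [0.7308  0.7161  2.8840  1.8793  0.7169]
y=Σ⁻¹𝟙 = [9.4836  19.6154  15.0231  10.5896  10.2351]
a=μᵀx=1.054235  b=𝟙ᵀx=6.927097  c=𝟙ᵀy=64.946881  D=ac−b²=20.484619
λ₁=(c·0.140−b)/D = (64.946881·0.140−6.927097)/20.484619 = 0.105712
λ₂=(a−b·0.140)/D = (1.054235−6.927097·0.140)/20.484619 = 0.004122
w* = 0.105712·x + 0.004122·y:
  w_0 = 0.105712·0.7308 + 0.004122·9.4836 = 0.1163  (Disney)
  w_1 = 0.105712·0.7161 + 0.004122·19.6154 = 0.1566  (Walmart)
  w_2 = 0.105712·2.8840 + 0.004122·15.0231 = 0.3668  (Starbucks)
  w_3 = 0.105712·1.8793 + 0.004122·10.5896 = 0.2423  (Honeywell)
  w_4 = 0.105712·0.7169 + 0.004122·10.2351 = 0.1180  (Intel)
Σw_i=1.0000  μᵀw=0.1400
σ²=wᵀΣw=λ₁·μ_p+λ₂ = 0.105712·0.140 + 0.004122 = 0.018922 ≈ 0.0189

0.0189


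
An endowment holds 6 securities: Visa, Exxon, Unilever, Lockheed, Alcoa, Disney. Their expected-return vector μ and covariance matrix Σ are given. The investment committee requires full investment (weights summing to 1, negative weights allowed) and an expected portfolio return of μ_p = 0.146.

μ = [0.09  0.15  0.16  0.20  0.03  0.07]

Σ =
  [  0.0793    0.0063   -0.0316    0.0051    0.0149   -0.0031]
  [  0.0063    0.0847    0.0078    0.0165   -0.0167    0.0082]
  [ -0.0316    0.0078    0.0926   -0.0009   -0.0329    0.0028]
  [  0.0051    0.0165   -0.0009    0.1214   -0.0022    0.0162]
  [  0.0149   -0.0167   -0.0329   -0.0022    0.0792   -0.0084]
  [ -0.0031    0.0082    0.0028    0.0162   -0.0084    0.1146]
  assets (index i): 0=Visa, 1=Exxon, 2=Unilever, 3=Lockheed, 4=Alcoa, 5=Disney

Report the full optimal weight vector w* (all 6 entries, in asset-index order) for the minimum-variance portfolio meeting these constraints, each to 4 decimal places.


u=Σ⁻¹μ = [1.7612  1.3863  2.7720  1.3791  1.5733  0.4119]
v=Σ⁻¹𝟙 = [16.8247  10.9411  23.4300  5.4642  22.5763  8.7082]
a=μᵀu=1.161841  b=𝟙ᵀu=9.283875  c=𝟙ᵀv=87.944417  D=ac−b²=15.987054
λ₁=(c·0.146−b)/D = (87.944417·0.146−9.283875)/15.987054 = 0.222431
λ₂=(a−b·0.146)/D = (1.161841−9.283875·0.146)/15.987054 = -0.012110
w* = 0.222431·u + -0.012110·v:
  w_0 = 0.222431·1.7612 + -0.012110·16.8247 = 0.1880  (Visa)
  w_1 = 0.222431·1.3863 + -0.012110·10.9411 = 0.1759  (Exxon)
  w_2 = 0.222431·2.7720 + -0.012110·23.4300 = 0.3328  (Unilever)
  w_3 = 0.222431·1.3791 + -0.012110·5.4642 = 0.2406  (Lockheed)
  w_4 = 0.222431·1.5733 + -0.012110·22.5763 = 0.0765  (Alcoa)
  w_5 = 0.222431·0.4119 + -0.012110·8.7082 = -0.0138  (Disney)
Σw_i=1.0000  μᵀw=0.1460
σ²=wᵀΣw=λ₁·μ_p+λ₂ = 0.222431·0.146 + -0.012110 = 0.020365 ≈ 0.0204

0.1880  0.1759  0.3328  0.2406  0.0765  -0.0138


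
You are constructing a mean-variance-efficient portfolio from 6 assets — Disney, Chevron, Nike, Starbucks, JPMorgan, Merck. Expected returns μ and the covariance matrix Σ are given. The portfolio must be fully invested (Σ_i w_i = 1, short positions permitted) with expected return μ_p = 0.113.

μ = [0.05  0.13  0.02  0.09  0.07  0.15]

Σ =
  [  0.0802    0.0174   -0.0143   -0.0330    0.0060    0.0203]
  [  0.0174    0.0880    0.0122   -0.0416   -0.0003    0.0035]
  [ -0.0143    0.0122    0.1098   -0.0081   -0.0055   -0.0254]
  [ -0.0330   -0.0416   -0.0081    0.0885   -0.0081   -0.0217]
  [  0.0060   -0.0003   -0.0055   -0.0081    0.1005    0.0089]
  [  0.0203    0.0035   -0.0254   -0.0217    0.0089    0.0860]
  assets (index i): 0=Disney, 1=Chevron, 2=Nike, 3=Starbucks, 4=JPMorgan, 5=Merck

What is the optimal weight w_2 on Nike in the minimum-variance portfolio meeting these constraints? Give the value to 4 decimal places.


p=Σ⁻¹μ = [0.9017  2.6722  0.8531  3.3552  0.7514  2.4434]
q=Σ⁻¹𝟙 = [20.0541  21.3634  16.9446  36.0290  10.9666  18.9855]
a=μᵀp=1.130608  b=𝟙ᵀp=10.976944  c=𝟙ᵀq=124.343321  D=ac−b²=20.090191
λ₁=(c·0.113−b)/D = (124.343321·0.113−10.976944)/20.090191 = 0.153003
λ₂=(a−b·0.113)/D = (1.130608−10.976944·0.113)/20.090191 = -0.005465
w* = 0.153003·p + -0.005465·q:
  w_0 = 0.153003·0.9017 + -0.005465·20.0541 = 0.0284  (Disney)
  w_1 = 0.153003·2.6722 + -0.005465·21.3634 = 0.2921  (Chevron)
  w_2 = 0.153003·0.8531 + -0.005465·16.9446 = 0.0379  (Nike)
  w_3 = 0.153003·3.3552 + -0.005465·36.0290 = 0.3165  (Starbucks)
  w_4 = 0.153003·0.7514 + -0.005465·10.9666 = 0.0550  (JPMorgan)
  w_5 = 0.153003·2.4434 + -0.005465·18.9855 = 0.2701  (Merck)
Σw_i=1.0000  μᵀw=0.1130
σ²=wᵀΣw=λ₁·μ_p+λ₂ = 0.153003·0.113 + -0.005465 = 0.011825 ≈ 0.0118

0.0379


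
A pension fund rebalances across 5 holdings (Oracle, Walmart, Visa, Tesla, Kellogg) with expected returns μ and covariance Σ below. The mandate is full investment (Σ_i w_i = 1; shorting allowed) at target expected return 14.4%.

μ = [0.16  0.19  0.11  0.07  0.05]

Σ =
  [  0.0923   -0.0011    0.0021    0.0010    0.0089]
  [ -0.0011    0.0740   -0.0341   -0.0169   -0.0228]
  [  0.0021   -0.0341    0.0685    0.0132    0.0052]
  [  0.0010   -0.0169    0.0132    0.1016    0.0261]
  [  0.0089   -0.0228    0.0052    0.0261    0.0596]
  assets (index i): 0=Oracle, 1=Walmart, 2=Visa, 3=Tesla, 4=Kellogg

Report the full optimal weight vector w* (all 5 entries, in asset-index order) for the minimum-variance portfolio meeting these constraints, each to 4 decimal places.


p=Σ⁻¹μ = [1.5078  5.0963  3.8467  0.5068  2.0058]
q=Σ⁻¹𝟙 = [8.1973  35.8964  29.2781  5.7033  24.2345]
a=μᵀp=1.768453  b=𝟙ᵀp=12.963437  c=𝟙ᵀq=103.309689  D=ac−b²=14.647618
λ₁=(c·0.144−b)/D = (103.309689·0.144−12.963437)/14.647618 = 0.130612
λ₂=(a−b·0.144)/D = (1.768453−12.963437·0.144)/14.647618 = -0.006710
w* = 0.130612·p + -0.006710·q:
  w_0 = 0.130612·1.5078 + -0.006710·8.1973 = 0.1419  (Oracle)
  w_1 = 0.130612·5.0963 + -0.006710·35.8964 = 0.4248  (Walmart)
  w_2 = 0.130612·3.8467 + -0.006710·29.2781 = 0.3060  (Visa)
  w_3 = 0.130612·0.5068 + -0.006710·5.7033 = 0.0279  (Tesla)
  w_4 = 0.130612·2.0058 + -0.006710·24.2345 = 0.0994  (Kellogg)
Σw_i=1.0000  μᵀw=0.1440
σ²=wᵀΣw=λ₁·μ_p+λ₂ = 0.130612·0.144 + -0.006710 = 0.012098 ≈ 0.0121

0.1419  0.4248  0.3060  0.0279  0.0994


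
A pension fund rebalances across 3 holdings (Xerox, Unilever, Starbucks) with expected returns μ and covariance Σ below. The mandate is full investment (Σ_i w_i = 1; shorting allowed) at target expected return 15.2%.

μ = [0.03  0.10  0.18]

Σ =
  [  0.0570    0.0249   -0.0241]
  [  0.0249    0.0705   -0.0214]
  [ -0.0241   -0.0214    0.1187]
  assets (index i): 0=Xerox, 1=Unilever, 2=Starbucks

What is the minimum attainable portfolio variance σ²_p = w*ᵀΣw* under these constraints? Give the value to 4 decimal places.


0.0456

p=Σ⁻¹μ = [0.5614  1.8144  1.9575]
q=Σ⁻¹𝟙 = [18.3317  12.0566  14.3202]
a=μᵀp=0.550629  b=𝟙ᵀp=4.333247  c=𝟙ᵀq=44.708506  D=ac−b²=5.840781
λ₁=(c·0.152−b)/D = (44.708506·0.152−4.333247)/5.840781 = 0.421595
λ₂=(a−b·0.152)/D = (0.550629−4.333247·0.152)/5.840781 = -0.018495
w* = 0.421595·p + -0.018495·q:
  w_0 = 0.421595·0.5614 + -0.018495·18.3317 = -0.1024  (Xerox)
  w_1 = 0.421595·1.8144 + -0.018495·12.0566 = 0.5419  (Unilever)
  w_2 = 0.421595·1.9575 + -0.018495·14.3202 = 0.5604  (Starbucks)
Σw_i=1.0000  μᵀw=0.1520
σ²=wᵀΣw=λ₁·μ_p+λ₂ = 0.421595·0.152 + -0.018495 = 0.045588 ≈ 0.0456


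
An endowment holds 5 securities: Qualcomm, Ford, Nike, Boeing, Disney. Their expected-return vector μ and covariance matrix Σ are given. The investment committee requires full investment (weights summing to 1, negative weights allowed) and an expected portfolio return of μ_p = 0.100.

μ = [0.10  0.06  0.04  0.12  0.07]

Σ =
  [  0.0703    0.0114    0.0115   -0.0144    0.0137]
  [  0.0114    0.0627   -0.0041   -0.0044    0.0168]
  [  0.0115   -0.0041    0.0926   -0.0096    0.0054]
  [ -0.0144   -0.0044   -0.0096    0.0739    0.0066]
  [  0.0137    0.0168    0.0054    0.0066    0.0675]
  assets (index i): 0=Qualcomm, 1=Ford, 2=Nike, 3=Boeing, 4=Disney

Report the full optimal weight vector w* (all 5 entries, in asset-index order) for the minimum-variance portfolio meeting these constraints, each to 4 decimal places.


0.3551  0.1158  0.0498  0.4400  0.0393

g=Σ⁻¹μ = [1.5780  0.7626  0.4611  2.0104  0.2935]
h=Σ⁻¹𝟙 = [12.5324  14.0106  11.3433  17.7330  6.1428]
a=μᵀg=0.483790  b=𝟙ᵀg=5.105561  c=𝟙ᵀh=61.762034  D=ac−b²=3.813111
λ₁=(c·0.100−b)/D = (61.762034·0.100−5.105561)/3.813111 = 0.280779
λ₂=(a−b·0.100)/D = (0.483790−5.105561·0.100)/3.813111 = -0.007019
w* = 0.280779·g + -0.007019·h:
  w_0 = 0.280779·1.5780 + -0.007019·12.5324 = 0.3551  (Qualcomm)
  w_1 = 0.280779·0.7626 + -0.007019·14.0106 = 0.1158  (Ford)
  w_2 = 0.280779·0.4611 + -0.007019·11.3433 = 0.0498  (Nike)
  w_3 = 0.280779·2.0104 + -0.007019·17.7330 = 0.4400  (Boeing)
  w_4 = 0.280779·0.2935 + -0.007019·6.1428 = 0.0393  (Disney)
Σw_i=1.0000  μᵀw=0.1000
σ²=wᵀΣw=λ₁·μ_p+λ₂ = 0.280779·0.100 + -0.007019 = 0.021058 ≈ 0.0211


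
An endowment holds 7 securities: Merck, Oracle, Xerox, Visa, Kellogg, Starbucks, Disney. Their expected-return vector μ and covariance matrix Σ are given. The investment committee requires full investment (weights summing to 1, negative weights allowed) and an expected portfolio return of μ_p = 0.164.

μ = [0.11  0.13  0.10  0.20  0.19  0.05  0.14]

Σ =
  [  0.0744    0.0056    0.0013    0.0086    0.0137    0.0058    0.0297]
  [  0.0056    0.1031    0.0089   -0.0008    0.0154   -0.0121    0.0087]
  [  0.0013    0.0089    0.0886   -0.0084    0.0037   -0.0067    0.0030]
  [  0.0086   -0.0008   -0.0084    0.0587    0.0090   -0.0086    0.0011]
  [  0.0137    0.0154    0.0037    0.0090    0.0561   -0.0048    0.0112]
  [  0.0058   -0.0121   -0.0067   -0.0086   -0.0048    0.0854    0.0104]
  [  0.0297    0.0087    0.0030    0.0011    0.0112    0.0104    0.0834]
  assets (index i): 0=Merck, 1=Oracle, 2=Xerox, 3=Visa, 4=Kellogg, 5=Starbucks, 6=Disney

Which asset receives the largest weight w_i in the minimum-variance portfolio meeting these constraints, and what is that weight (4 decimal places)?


u=Σ⁻¹μ = [0.0653  0.8622  1.3148  3.3800  2.4035  1.1593  1.0063]
v=Σ⁻¹𝟙 = [5.1747  8.2269  12.6957  18.7146  10.7351  15.3712  5.2274]
a=μᵀu=1.582248  b=𝟙ᵀu=10.191294  c=𝟙ᵀv=76.145784  D=ac−b²=16.619039
λ₁=(c·0.164−b)/D = (76.145784·0.164−10.191294)/16.619039 = 0.138192
λ₂=(a−b·0.164)/D = (1.582248−10.191294·0.164)/16.619039 = -0.005363
w* = 0.138192·u + -0.005363·v:
  w_0 = 0.138192·0.0653 + -0.005363·5.1747 = -0.0187  (Merck)
  w_1 = 0.138192·0.8622 + -0.005363·8.2269 = 0.0750  (Oracle)
  w_2 = 0.138192·1.3148 + -0.005363·12.6957 = 0.1136  (Xerox)
  w_3 = 0.138192·3.3800 + -0.005363·18.7146 = 0.3667  (Visa)
  w_4 = 0.138192·2.4035 + -0.005363·10.7351 = 0.2746  (Kellogg)
  w_5 = 0.138192·1.1593 + -0.005363·15.3712 = 0.0778  (Starbucks)
  w_6 = 0.138192·1.0063 + -0.005363·5.2274 = 0.1110  (Disney)
Σw_i=1.0000  μᵀw=0.1640
σ²=wᵀΣw=λ₁·μ_p+λ₂ = 0.138192·0.164 + -0.005363 = 0.017301 ≈ 0.0173

Visa (0.3667)


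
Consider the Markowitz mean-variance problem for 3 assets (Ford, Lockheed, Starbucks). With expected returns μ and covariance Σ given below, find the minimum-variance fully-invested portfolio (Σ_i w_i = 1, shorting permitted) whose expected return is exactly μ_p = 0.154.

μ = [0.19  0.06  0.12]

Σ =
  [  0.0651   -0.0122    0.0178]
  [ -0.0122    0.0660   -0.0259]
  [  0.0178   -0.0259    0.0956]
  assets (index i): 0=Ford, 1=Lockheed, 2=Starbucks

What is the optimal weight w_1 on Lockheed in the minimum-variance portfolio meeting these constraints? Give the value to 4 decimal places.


0.1983

g=Σ⁻¹μ = [2.9448  1.9368  1.2316]
h=Σ⁻¹𝟙 = [15.9830  23.5463  13.8635]
a=μᵀg=0.823510  b=𝟙ᵀg=6.113176  c=𝟙ᵀh=53.392871  D=ac−b²=6.598667
λ₁=(c·0.154−b)/D = (53.392871·0.154−6.113176)/6.598667 = 0.319659
λ₂=(a−b·0.154)/D = (0.823510−6.113176·0.154)/6.598667 = -0.017870
w* = 0.319659·g + -0.017870·h:
  w_0 = 0.319659·2.9448 + -0.017870·15.9830 = 0.6557  (Ford)
  w_1 = 0.319659·1.9368 + -0.017870·23.5463 = 0.1983  (Lockheed)
  w_2 = 0.319659·1.2316 + -0.017870·13.8635 = 0.1460  (Starbucks)
Σw_i=1.0000  μᵀw=0.1540
σ²=wᵀΣw=λ₁·μ_p+λ₂ = 0.319659·0.154 + -0.017870 = 0.031357 ≈ 0.0314


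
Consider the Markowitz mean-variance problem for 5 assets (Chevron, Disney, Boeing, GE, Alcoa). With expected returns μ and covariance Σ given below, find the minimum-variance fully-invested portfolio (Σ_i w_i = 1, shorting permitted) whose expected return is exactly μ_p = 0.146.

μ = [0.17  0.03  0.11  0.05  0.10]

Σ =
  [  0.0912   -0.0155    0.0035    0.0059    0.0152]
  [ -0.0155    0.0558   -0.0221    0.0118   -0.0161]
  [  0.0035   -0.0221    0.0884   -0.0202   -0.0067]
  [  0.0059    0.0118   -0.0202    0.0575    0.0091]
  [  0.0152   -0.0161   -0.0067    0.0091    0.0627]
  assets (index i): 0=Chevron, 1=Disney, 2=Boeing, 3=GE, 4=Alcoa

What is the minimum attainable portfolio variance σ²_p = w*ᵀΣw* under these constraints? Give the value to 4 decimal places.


u=Σ⁻¹μ = [1.8173  2.2417  2.0193  0.6392  1.8529]
v=Σ⁻¹𝟙 = [11.1575  34.1750  24.3747  14.2258  22.5595]
a=μᵀu=0.815579  b=𝟙ᵀu=8.570487  c=𝟙ᵀv=106.492553  D=ac−b²=13.399828
λ₁=(c·0.146−b)/D = (106.492553·0.146−8.570487)/13.399828 = 0.520710
λ₂=(a−b·0.146)/D = (0.815579−8.570487·0.146)/13.399828 = -0.032516
w* = 0.520710·u + -0.032516·v:
  w_0 = 0.520710·1.8173 + -0.032516·11.1575 = 0.5835  (Chevron)
  w_1 = 0.520710·2.2417 + -0.032516·34.1750 = 0.0560  (Disney)
  w_2 = 0.520710·2.0193 + -0.032516·24.3747 = 0.2589  (Boeing)
  w_3 = 0.520710·0.6392 + -0.032516·14.2258 = -0.1297  (GE)
  w_4 = 0.520710·1.8529 + -0.032516·22.5595 = 0.2313  (Alcoa)
Σw_i=1.0000  μᵀw=0.1460
σ²=wᵀΣw=λ₁·μ_p+λ₂ = 0.520710·0.146 + -0.032516 = 0.043507 ≈ 0.0435

0.0435
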